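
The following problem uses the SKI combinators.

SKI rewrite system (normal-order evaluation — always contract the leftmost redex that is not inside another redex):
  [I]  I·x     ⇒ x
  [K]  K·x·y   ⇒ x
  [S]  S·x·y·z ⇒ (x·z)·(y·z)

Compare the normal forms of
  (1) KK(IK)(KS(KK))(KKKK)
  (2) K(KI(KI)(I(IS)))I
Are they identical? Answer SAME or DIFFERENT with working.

Answer: SAME — A ⇓ S, B ⇓ S

Reduction:
Term A:
  start: KK(IK)(KS(KK))(KKKK)
  →1  K(KS(KK))(KKKK)
  →2  KS(KK)
  →3  S

Term B:
  start: K(KI(KI)(I(IS)))I
  →1  KI(KI)(I(IS))
  →2  I(I(IS))
  →3  I(IS)
  →4  IS
  →5  S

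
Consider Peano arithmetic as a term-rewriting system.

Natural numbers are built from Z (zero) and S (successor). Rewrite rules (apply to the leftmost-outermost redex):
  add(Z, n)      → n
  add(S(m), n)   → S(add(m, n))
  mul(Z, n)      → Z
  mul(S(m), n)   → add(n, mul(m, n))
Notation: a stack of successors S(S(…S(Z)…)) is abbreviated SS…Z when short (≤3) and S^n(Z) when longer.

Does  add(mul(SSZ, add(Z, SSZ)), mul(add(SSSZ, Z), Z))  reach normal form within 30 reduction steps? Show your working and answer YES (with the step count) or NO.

Answer: YES — reaches normal form S^4(Z) in 27 ≤ 30 steps

Reduction:
  start: add(mul(SSZ, add(Z, SSZ)), mul(add(SSSZ, Z), Z))
  [1] add(add(add(Z, SSZ), mul(SZ, add(Z, SSZ))), mul(add(SSSZ, Z), Z))
  [2] add(add(SSZ, mul(SZ, add(Z, SSZ))), mul(add(SSSZ, Z), Z))
  [3] add(S(add(SZ, mul(SZ, add(Z, SSZ)))), mul(add(SSSZ, Z), Z))
  [4] S(add(add(SZ, mul(SZ, add(Z, SSZ))), mul(add(SSSZ, Z), Z)))
  [5] S(add(S(add(Z, mul(SZ, add(Z, SSZ)))), mul(add(SSSZ, Z), Z)))
  [6] S(S(add(add(Z, mul(SZ, add(Z, SSZ))), mul(add(SSSZ, Z), Z))))
  [7] S(S(add(mul(SZ, add(Z, SSZ)), mul(add(SSSZ, Z), Z))))
  [8] S(S(add(add(add(Z, SSZ), mul(Z, add(Z, SSZ))), mul(add(SSSZ, Z), Z))))
  [9] S(S(add(add(SSZ, mul(Z, add(Z, SSZ))), mul(add(SSSZ, Z), Z))))
  [10] S(S(add(S(add(SZ, mul(Z, add(Z, SSZ)))), mul(add(SSSZ, Z), Z))))
  [11] S(S(S(add(add(SZ, mul(Z, add(Z, SSZ))), mul(add(SSSZ, Z), Z)))))
  [12] S(S(S(add(S(add(Z, mul(Z, add(Z, SSZ)))), mul(add(SSSZ, Z), Z)))))
  [13] S(S(S(S(add(add(Z, mul(Z, add(Z, SSZ))), mul(add(SSSZ, Z), Z))))))
  [14] S(S(S(S(add(mul(Z, add(Z, SSZ)), mul(add(SSSZ, Z), Z))))))
  [15] S(S(S(S(add(Z, mul(add(SSSZ, Z), Z))))))
  [16] S(S(S(S(mul(add(SSSZ, Z), Z)))))
  [17] S(S(S(S(mul(S(add(SSZ, Z)), Z)))))
  [18] S(S(S(S(add(Z, mul(add(SSZ, Z), Z))))))
  [19] S(S(S(S(mul(add(SSZ, Z), Z)))))
  [20] S(S(S(S(mul(S(add(SZ, Z)), Z)))))
  [21] S(S(S(S(add(Z, mul(add(SZ, Z), Z))))))
  [22] S(S(S(S(mul(add(SZ, Z), Z)))))
  [23] S(S(S(S(mul(S(add(Z, Z)), Z)))))
  [24] S(S(S(S(add(Z, mul(add(Z, Z), Z))))))
  [25] S(S(S(S(mul(add(Z, Z), Z)))))
  [26] S(S(S(S(mul(Z, Z)))))
  [27] S^4(Z)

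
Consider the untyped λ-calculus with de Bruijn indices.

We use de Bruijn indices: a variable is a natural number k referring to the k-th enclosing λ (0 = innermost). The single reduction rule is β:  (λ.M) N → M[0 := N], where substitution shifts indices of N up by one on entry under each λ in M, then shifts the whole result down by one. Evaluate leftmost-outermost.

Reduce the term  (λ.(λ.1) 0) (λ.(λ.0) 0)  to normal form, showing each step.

Answer: normal form = λ.0  (in 3 steps)

Derivation:
  start: (λ.(λ.1) 0) (λ.(λ.0) 0)
  →1  (λ.λ.(λ.0) 0) (λ.(λ.0) 0)
  →2  λ.(λ.0) 0
  →3  λ.0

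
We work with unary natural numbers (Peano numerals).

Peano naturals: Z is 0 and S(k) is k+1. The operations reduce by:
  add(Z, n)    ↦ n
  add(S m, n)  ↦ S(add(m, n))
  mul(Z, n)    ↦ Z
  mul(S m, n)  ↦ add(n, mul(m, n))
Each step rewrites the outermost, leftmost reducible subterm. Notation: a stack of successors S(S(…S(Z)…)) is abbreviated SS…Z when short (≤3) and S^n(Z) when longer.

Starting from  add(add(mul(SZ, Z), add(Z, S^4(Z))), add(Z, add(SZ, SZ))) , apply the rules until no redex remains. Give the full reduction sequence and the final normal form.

Answer: normal form = S^6(Z)  (in 13 steps)

Derivation:
  start: add(add(mul(SZ, Z), add(Z, S^4(Z))), add(Z, add(SZ, SZ)))
  →1  add(add(add(Z, mul(Z, Z)), add(Z, S^4(Z))), add(Z, add(SZ, SZ)))
  →2  add(add(mul(Z, Z), add(Z, S^4(Z))), add(Z, add(SZ, SZ)))
  →3  add(add(Z, add(Z, S^4(Z))), add(Z, add(SZ, SZ)))
  →4  add(add(Z, S^4(Z)), add(Z, add(SZ, SZ)))
  →5  add(S^4(Z), add(Z, add(SZ, SZ)))
  →6  S(add(SSSZ, add(Z, add(SZ, SZ))))
  →7  S(S(add(SSZ, add(Z, add(SZ, SZ)))))
  →8  S(S(S(add(SZ, add(Z, add(SZ, SZ))))))
  →9  S(S(S(S(add(Z, add(Z, add(SZ, SZ)))))))
  →10  S(S(S(S(add(Z, add(SZ, SZ))))))
  →11  S(S(S(S(add(SZ, SZ)))))
  →12  S(S(S(S(S(add(Z, SZ))))))
  →13  S^6(Z)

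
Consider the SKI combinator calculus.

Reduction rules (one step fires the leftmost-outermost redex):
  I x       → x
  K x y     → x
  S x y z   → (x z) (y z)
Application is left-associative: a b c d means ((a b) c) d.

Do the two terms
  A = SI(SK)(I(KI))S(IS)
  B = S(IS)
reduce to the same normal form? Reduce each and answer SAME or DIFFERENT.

Answer: SAME — A ⇓ SS, B ⇓ SS

Working:
Term A:
  start: SI(SK)(I(KI))S(IS)
  →1  I(I(KI))(SK(I(KI)))S(IS)
  →2  I(KI)(SK(I(KI)))S(IS)
  →3  KI(SK(I(KI)))S(IS)
  →4  IS(IS)
  →5  S(IS)
  →6  SS

Term B:
  start: S(IS)
  →1  SS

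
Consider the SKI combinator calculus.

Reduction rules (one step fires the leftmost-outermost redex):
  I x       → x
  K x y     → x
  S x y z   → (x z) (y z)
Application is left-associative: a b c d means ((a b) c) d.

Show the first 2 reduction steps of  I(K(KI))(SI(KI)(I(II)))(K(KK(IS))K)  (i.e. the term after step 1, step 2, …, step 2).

  start: I(K(KI))(SI(KI)(I(II)))(K(KK(IS))K)
  step 1: K(KI)(SI(KI)(I(II)))(K(KK(IS))K)
  step 2: KI(K(KK(IS))K)

Answer: after 2 steps: KI(K(KK(IS))K)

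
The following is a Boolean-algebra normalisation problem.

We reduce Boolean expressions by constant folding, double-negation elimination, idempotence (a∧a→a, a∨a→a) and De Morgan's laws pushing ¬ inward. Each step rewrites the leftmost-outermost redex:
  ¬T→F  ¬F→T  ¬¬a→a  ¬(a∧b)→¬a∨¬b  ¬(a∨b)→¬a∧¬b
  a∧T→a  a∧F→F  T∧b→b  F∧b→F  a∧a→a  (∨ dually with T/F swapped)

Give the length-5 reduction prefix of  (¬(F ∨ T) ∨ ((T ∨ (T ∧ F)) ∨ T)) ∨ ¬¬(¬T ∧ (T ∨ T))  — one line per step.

Answer: after 5 steps: ((T ∨ (T ∧ F)) ∨ T) ∨ ¬¬(¬T ∧ (T ∨ T))

Reduction:
  start: (¬(F ∨ T) ∨ ((T ∨ (T ∧ F)) ∨ T)) ∨ ¬¬(¬T ∧ (T ∨ T))
  step 1: ((¬F ∧ ¬T) ∨ ((T ∨ (T ∧ F)) ∨ T)) ∨ ¬¬(¬T ∧ (T ∨ T))
  step 2: ((T ∧ ¬T) ∨ ((T ∨ (T ∧ F)) ∨ T)) ∨ ¬¬(¬T ∧ (T ∨ T))
  step 3: (¬T ∨ ((T ∨ (T ∧ F)) ∨ T)) ∨ ¬¬(¬T ∧ (T ∨ T))
  step 4: (F ∨ ((T ∨ (T ∧ F)) ∨ T)) ∨ ¬¬(¬T ∧ (T ∨ T))
  step 5: ((T ∨ (T ∧ F)) ∨ T) ∨ ¬¬(¬T ∧ (T ∨ T))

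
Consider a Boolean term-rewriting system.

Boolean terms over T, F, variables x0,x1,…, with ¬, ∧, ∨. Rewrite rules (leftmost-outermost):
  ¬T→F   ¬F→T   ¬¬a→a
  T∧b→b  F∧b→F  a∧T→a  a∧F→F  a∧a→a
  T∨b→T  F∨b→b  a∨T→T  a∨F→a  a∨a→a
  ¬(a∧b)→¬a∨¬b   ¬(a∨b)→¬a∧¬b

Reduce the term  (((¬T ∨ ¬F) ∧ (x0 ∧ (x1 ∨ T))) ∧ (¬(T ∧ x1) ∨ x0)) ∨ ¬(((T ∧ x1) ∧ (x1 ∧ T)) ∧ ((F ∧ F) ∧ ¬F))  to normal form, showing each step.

  start: (((¬T ∨ ¬F) ∧ (x0 ∧ (x1 ∨ T))) ∧ (¬(T ∧ x1) ∨ x0)) ∨ ¬(((T ∧ x1) ∧ (x1 ∧ T)) ∧ ((F ∧ F) ∧ ¬F))
  [1] (((F ∨ ¬F) ∧ (x0 ∧ (x1 ∨ T))) ∧ (¬(T ∧ x1) ∨ x0)) ∨ ¬(((T ∧ x1) ∧ (x1 ∧ T)) ∧ ((F ∧ F) ∧ ¬F))
  [2] ((¬F ∧ (x0 ∧ (x1 ∨ T))) ∧ (¬(T ∧ x1) ∨ x0)) ∨ ¬(((T ∧ x1) ∧ (x1 ∧ T)) ∧ ((F ∧ F) ∧ ¬F))
  [3] ((T ∧ (x0 ∧ (x1 ∨ T))) ∧ (¬(T ∧ x1) ∨ x0)) ∨ ¬(((T ∧ x1) ∧ (x1 ∧ T)) ∧ ((F ∧ F) ∧ ¬F))
  [4] ((x0 ∧ (x1 ∨ T)) ∧ (¬(T ∧ x1) ∨ x0)) ∨ ¬(((T ∧ x1) ∧ (x1 ∧ T)) ∧ ((F ∧ F) ∧ ¬F))
  [5] ((x0 ∧ T) ∧ (¬(T ∧ x1) ∨ x0)) ∨ ¬(((T ∧ x1) ∧ (x1 ∧ T)) ∧ ((F ∧ F) ∧ ¬F))
  [6] (x0 ∧ (¬(T ∧ x1) ∨ x0)) ∨ ¬(((T ∧ x1) ∧ (x1 ∧ T)) ∧ ((F ∧ F) ∧ ¬F))
  [7] (x0 ∧ ((¬T ∨ ¬x1) ∨ x0)) ∨ ¬(((T ∧ x1) ∧ (x1 ∧ T)) ∧ ((F ∧ F) ∧ ¬F))
  [8] (x0 ∧ ((F ∨ ¬x1) ∨ x0)) ∨ ¬(((T ∧ x1) ∧ (x1 ∧ T)) ∧ ((F ∧ F) ∧ ¬F))
  [9] (x0 ∧ (¬x1 ∨ x0)) ∨ ¬(((T ∧ x1) ∧ (x1 ∧ T)) ∧ ((F ∧ F) ∧ ¬F))
  [10] (x0 ∧ (¬x1 ∨ x0)) ∨ (¬((T ∧ x1) ∧ (x1 ∧ T)) ∨ ¬((F ∧ F) ∧ ¬F))
  [11] (x0 ∧ (¬x1 ∨ x0)) ∨ ((¬(T ∧ x1) ∨ ¬(x1 ∧ T)) ∨ ¬((F ∧ F) ∧ ¬F))
  [12] (x0 ∧ (¬x1 ∨ x0)) ∨ (((¬T ∨ ¬x1) ∨ ¬(x1 ∧ T)) ∨ ¬((F ∧ F) ∧ ¬F))
  [13] (x0 ∧ (¬x1 ∨ x0)) ∨ (((F ∨ ¬x1) ∨ ¬(x1 ∧ T)) ∨ ¬((F ∧ F) ∧ ¬F))
  [14] (x0 ∧ (¬x1 ∨ x0)) ∨ ((¬x1 ∨ ¬(x1 ∧ T)) ∨ ¬((F ∧ F) ∧ ¬F))
  [15] (x0 ∧ (¬x1 ∨ x0)) ∨ ((¬x1 ∨ (¬x1 ∨ ¬T)) ∨ ¬((F ∧ F) ∧ ¬F))
  [16] (x0 ∧ (¬x1 ∨ x0)) ∨ ((¬x1 ∨ (¬x1 ∨ F)) ∨ ¬((F ∧ F) ∧ ¬F))
  [17] (x0 ∧ (¬x1 ∨ x0)) ∨ ((¬x1 ∨ ¬x1) ∨ ¬((F ∧ F) ∧ ¬F))
  [18] (x0 ∧ (¬x1 ∨ x0)) ∨ (¬x1 ∨ ¬((F ∧ F) ∧ ¬F))
  [19] (x0 ∧ (¬x1 ∨ x0)) ∨ (¬x1 ∨ (¬(F ∧ F) ∨ ¬¬F))
  [20] (x0 ∧ (¬x1 ∨ x0)) ∨ (¬x1 ∨ ((¬F ∨ ¬F) ∨ ¬¬F))
  [21] (x0 ∧ (¬x1 ∨ x0)) ∨ (¬x1 ∨ (¬F ∨ ¬¬F))
  [22] (x0 ∧ (¬x1 ∨ x0)) ∨ (¬x1 ∨ (T ∨ ¬¬F))
  [23] (x0 ∧ (¬x1 ∨ x0)) ∨ (¬x1 ∨ T)
  [24] (x0 ∧ (¬x1 ∨ x0)) ∨ T
  [25] T

Answer: normal form = T  (in 25 steps)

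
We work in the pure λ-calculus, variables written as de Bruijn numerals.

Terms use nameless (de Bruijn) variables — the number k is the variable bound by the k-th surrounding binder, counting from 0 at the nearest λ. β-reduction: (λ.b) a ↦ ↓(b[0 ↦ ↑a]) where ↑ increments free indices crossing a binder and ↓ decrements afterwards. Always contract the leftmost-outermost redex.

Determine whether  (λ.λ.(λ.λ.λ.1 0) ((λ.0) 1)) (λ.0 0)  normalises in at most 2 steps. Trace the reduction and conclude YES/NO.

Answer: YES — reaches normal form λ.λ.λ.1 0 in 2 ≤ 2 steps

Reduction:
  start: (λ.λ.(λ.λ.λ.1 0) ((λ.0) 1)) (λ.0 0)
  →1  λ.(λ.λ.λ.1 0) ((λ.0) (λ.0 0))
  →2  λ.λ.λ.1 0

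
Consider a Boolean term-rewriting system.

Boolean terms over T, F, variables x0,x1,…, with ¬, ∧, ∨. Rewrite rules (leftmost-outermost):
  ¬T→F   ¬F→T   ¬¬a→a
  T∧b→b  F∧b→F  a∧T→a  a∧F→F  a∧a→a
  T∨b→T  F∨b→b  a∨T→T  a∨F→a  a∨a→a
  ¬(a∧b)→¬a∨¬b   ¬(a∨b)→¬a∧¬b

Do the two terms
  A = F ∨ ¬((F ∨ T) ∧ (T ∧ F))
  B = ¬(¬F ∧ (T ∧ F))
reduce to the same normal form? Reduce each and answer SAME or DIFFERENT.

Answer: SAME — A ⇓ T, B ⇓ T

Derivation:
Term A:
  start: F ∨ ¬((F ∨ T) ∧ (T ∧ F))
  →1  ¬((F ∨ T) ∧ (T ∧ F))
  →2  ¬(F ∨ T) ∨ ¬(T ∧ F)
  →3  (¬F ∧ ¬T) ∨ ¬(T ∧ F)
  →4  (T ∧ ¬T) ∨ ¬(T ∧ F)
  →5  ¬T ∨ ¬(T ∧ F)
  →6  F ∨ ¬(T ∧ F)
  →7  ¬(T ∧ F)
  →8  ¬T ∨ ¬F
  →9  F ∨ ¬F
  →10  ¬F
  →11  T

Term B:
  start: ¬(¬F ∧ (T ∧ F))
  →1  ¬¬F ∨ ¬(T ∧ F)
  →2  F ∨ ¬(T ∧ F)
  →3  ¬(T ∧ F)
  →4  ¬T ∨ ¬F
  →5  F ∨ ¬F
  →6  ¬F
  →7  T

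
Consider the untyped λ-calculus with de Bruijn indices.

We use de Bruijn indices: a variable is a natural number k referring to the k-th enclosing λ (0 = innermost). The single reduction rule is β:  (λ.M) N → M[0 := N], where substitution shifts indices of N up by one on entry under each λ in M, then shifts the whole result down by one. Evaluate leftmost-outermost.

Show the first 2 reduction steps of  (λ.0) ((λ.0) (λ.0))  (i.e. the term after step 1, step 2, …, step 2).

Answer: after 2 steps: λ.0

Working:
  start: (λ.0) ((λ.0) (λ.0))
  →1  (λ.0) (λ.0)
  →2  λ.0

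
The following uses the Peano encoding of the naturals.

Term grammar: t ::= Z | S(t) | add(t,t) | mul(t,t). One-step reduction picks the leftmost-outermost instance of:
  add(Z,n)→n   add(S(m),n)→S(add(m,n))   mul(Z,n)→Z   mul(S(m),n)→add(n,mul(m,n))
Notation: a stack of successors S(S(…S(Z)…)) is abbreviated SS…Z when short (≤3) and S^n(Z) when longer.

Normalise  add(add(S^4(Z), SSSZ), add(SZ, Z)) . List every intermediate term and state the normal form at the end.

Answer: normal form = S^8(Z)  (in 15 steps)

Reduction:
  start: add(add(S^4(Z), SSSZ), add(SZ, Z))
  →1  add(S(add(SSSZ, SSSZ)), add(SZ, Z))
  →2  S(add(add(SSSZ, SSSZ), add(SZ, Z)))
  →3  S(add(S(add(SSZ, SSSZ)), add(SZ, Z)))
  →4  S(S(add(add(SSZ, SSSZ), add(SZ, Z))))
  →5  S(S(add(S(add(SZ, SSSZ)), add(SZ, Z))))
  →6  S(S(S(add(add(SZ, SSSZ), add(SZ, Z)))))
  →7  S(S(S(add(S(add(Z, SSSZ)), add(SZ, Z)))))
  →8  S(S(S(S(add(add(Z, SSSZ), add(SZ, Z))))))
  →9  S(S(S(S(add(SSSZ, add(SZ, Z))))))
  →10  S(S(S(S(S(add(SSZ, add(SZ, Z)))))))
  →11  S(S(S(S(S(S(add(SZ, add(SZ, Z))))))))
  →12  S(S(S(S(S(S(S(add(Z, add(SZ, Z)))))))))
  →13  S(S(S(S(S(S(S(add(SZ, Z))))))))
  →14  S(S(S(S(S(S(S(S(add(Z, Z)))))))))
  →15  S^8(Z)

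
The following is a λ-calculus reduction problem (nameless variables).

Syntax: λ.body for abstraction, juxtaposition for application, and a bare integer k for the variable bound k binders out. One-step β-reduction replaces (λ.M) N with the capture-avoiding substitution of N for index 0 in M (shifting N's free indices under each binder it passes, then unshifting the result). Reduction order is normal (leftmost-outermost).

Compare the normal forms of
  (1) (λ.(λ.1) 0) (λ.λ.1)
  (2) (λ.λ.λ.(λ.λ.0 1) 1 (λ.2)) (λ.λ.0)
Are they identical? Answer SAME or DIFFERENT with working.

Answer: SAME — A ⇓ λ.λ.1, B ⇓ λ.λ.1

Working:
Term A:
  start: (λ.(λ.1) 0) (λ.λ.1)
  [1] (λ.λ.λ.1) (λ.λ.1)
  [2] λ.λ.1

Term B:
  start: (λ.λ.λ.(λ.λ.0 1) 1 (λ.2)) (λ.λ.0)
  [1] λ.λ.(λ.λ.0 1) 1 (λ.2)
  [2] λ.λ.(λ.0 2) (λ.2)
  [3] λ.λ.(λ.2) 1
  [4] λ.λ.1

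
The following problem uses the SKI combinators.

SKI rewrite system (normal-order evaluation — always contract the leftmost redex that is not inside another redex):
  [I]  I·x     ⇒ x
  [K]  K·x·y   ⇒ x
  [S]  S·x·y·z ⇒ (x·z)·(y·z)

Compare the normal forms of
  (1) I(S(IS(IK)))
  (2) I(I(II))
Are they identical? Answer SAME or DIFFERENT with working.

Term A:
  start: I(S(IS(IK)))
  →1  S(IS(IK))
  →2  S(S(IK))
  →3  S(SK)

Term B:
  start: I(I(II))
  →1  I(II)
  →2  II
  →3  I

Answer: DIFFERENT — A ⇓ S(SK), B ⇓ I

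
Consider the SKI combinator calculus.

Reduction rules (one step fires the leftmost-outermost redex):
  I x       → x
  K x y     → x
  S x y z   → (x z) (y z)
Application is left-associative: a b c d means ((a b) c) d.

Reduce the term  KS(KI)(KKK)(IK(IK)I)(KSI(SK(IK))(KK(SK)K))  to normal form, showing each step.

Answer: normal form = S(SKK)(KK)  (in 7 steps)

Reduction:
  start: KS(KI)(KKK)(IK(IK)I)(KSI(SK(IK))(KK(SK)K))
  step 1: S(KKK)(IK(IK)I)(KSI(SK(IK))(KK(SK)K))
  step 2: KKK(KSI(SK(IK))(KK(SK)K))(IK(IK)I(KSI(SK(IK))(KK(SK)K)))
  step 3: K(KSI(SK(IK))(KK(SK)K))(IK(IK)I(KSI(SK(IK))(KK(SK)K)))
  step 4: KSI(SK(IK))(KK(SK)K)
  step 5: S(SK(IK))(KK(SK)K)
  step 6: S(SKK)(KK(SK)K)
  step 7: S(SKK)(KK)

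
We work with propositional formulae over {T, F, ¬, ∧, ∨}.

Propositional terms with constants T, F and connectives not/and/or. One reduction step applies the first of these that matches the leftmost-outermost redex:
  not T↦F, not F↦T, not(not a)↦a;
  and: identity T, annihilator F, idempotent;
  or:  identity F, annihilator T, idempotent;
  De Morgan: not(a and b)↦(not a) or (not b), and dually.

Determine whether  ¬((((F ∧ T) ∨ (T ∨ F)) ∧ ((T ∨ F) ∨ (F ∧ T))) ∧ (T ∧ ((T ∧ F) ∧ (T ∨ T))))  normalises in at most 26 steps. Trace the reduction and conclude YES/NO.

Answer: YES — reaches normal form T in 26 ≤ 26 steps

Working:
  start: ¬((((F ∧ T) ∨ (T ∨ F)) ∧ ((T ∨ F) ∨ (F ∧ T))) ∧ (T ∧ ((T ∧ F) ∧ (T ∨ T))))
  →1  ¬(((F ∧ T) ∨ (T ∨ F)) ∧ ((T ∨ F) ∨ (F ∧ T))) ∨ ¬(T ∧ ((T ∧ F) ∧ (T ∨ T)))
  →2  (¬((F ∧ T) ∨ (T ∨ F)) ∨ ¬((T ∨ F) ∨ (F ∧ T))) ∨ ¬(T ∧ ((T ∧ F) ∧ (T ∨ T)))
  →3  ((¬(F ∧ T) ∧ ¬(T ∨ F)) ∨ ¬((T ∨ F) ∨ (F ∧ T))) ∨ ¬(T ∧ ((T ∧ F) ∧ (T ∨ T)))
  →4  (((¬F ∨ ¬T) ∧ ¬(T ∨ F)) ∨ ¬((T ∨ F) ∨ (F ∧ T))) ∨ ¬(T ∧ ((T ∧ F) ∧ (T ∨ T)))
  →5  (((T ∨ ¬T) ∧ ¬(T ∨ F)) ∨ ¬((T ∨ F) ∨ (F ∧ T))) ∨ ¬(T ∧ ((T ∧ F) ∧ (T ∨ T)))
  →6  ((T ∧ ¬(T ∨ F)) ∨ ¬((T ∨ F) ∨ (F ∧ T))) ∨ ¬(T ∧ ((T ∧ F) ∧ (T ∨ T)))
  →7  (¬(T ∨ F) ∨ ¬((T ∨ F) ∨ (F ∧ T))) ∨ ¬(T ∧ ((T ∧ F) ∧ (T ∨ T)))
  →8  ((¬T ∧ ¬F) ∨ ¬((T ∨ F) ∨ (F ∧ T))) ∨ ¬(T ∧ ((T ∧ F) ∧ (T ∨ T)))
  →9  ((F ∧ ¬F) ∨ ¬((T ∨ F) ∨ (F ∧ T))) ∨ ¬(T ∧ ((T ∧ F) ∧ (T ∨ T)))
  →10  (F ∨ ¬((T ∨ F) ∨ (F ∧ T))) ∨ ¬(T ∧ ((T ∧ F) ∧ (T ∨ T)))
  →11  ¬((T ∨ F) ∨ (F ∧ T)) ∨ ¬(T ∧ ((T ∧ F) ∧ (T ∨ T)))
  →12  (¬(T ∨ F) ∧ ¬(F ∧ T)) ∨ ¬(T ∧ ((T ∧ F) ∧ (T ∨ T)))
  →13  ((¬T ∧ ¬F) ∧ ¬(F ∧ T)) ∨ ¬(T ∧ ((T ∧ F) ∧ (T ∨ T)))
  →14  ((F ∧ ¬F) ∧ ¬(F ∧ T)) ∨ ¬(T ∧ ((T ∧ F) ∧ (T ∨ T)))
  →15  (F ∧ ¬(F ∧ T)) ∨ ¬(T ∧ ((T ∧ F) ∧ (T ∨ T)))
  →16  F ∨ ¬(T ∧ ((T ∧ F) ∧ (T ∨ T)))
  →17  ¬(T ∧ ((T ∧ F) ∧ (T ∨ T)))
  →18  ¬T ∨ ¬((T ∧ F) ∧ (T ∨ T))
  →19  F ∨ ¬((T ∧ F) ∧ (T ∨ T))
  →20  ¬((T ∧ F) ∧ (T ∨ T))
  →21  ¬(T ∧ F) ∨ ¬(T ∨ T)
  →22  (¬T ∨ ¬F) ∨ ¬(T ∨ T)
  →23  (F ∨ ¬F) ∨ ¬(T ∨ T)
  →24  ¬F ∨ ¬(T ∨ T)
  →25  T ∨ ¬(T ∨ T)
  →26  T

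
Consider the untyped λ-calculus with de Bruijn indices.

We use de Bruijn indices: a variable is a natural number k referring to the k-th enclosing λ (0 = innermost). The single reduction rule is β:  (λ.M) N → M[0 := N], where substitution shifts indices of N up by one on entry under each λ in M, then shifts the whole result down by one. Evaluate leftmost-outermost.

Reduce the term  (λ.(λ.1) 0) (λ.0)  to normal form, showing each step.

Answer: normal form = λ.0  (in 2 steps)

Working:
  start: (λ.(λ.1) 0) (λ.0)
  →1  (λ.λ.0) (λ.0)
  →2  λ.0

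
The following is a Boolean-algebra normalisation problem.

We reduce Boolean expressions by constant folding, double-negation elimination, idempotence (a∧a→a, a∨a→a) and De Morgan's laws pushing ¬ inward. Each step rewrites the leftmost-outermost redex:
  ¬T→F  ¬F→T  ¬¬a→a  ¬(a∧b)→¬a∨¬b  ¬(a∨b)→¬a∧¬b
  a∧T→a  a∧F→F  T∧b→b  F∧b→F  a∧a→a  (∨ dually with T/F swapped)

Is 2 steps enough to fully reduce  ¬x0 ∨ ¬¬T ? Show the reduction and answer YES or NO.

  start: ¬x0 ∨ ¬¬T
  step 1: ¬x0 ∨ T
  step 2: T

Answer: YES — reaches normal form T in 2 ≤ 2 steps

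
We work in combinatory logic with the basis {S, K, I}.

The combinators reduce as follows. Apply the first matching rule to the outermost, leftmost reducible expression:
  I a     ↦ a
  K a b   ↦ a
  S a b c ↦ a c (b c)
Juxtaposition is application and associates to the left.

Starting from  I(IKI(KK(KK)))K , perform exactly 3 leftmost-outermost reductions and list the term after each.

Answer: after 3 steps: IK

Derivation:
  start: I(IKI(KK(KK)))K
  [1] IKI(KK(KK))K
  [2] KI(KK(KK))K
  [3] IK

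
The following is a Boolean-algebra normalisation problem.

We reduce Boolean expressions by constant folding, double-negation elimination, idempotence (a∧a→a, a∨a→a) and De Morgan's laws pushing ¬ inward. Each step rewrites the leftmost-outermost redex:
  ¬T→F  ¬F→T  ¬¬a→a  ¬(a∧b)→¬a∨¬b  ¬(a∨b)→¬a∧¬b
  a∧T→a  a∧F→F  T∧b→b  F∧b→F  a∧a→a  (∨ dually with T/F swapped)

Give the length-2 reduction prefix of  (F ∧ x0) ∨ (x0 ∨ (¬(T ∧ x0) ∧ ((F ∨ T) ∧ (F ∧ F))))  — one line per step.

  start: (F ∧ x0) ∨ (x0 ∨ (¬(T ∧ x0) ∧ ((F ∨ T) ∧ (F ∧ F))))
  →1  F ∨ (x0 ∨ (¬(T ∧ x0) ∧ ((F ∨ T) ∧ (F ∧ F))))
  →2  x0 ∨ (¬(T ∧ x0) ∧ ((F ∨ T) ∧ (F ∧ F)))

Answer: after 2 steps: x0 ∨ (¬(T ∧ x0) ∧ ((F ∨ T) ∧ (F ∧ F)))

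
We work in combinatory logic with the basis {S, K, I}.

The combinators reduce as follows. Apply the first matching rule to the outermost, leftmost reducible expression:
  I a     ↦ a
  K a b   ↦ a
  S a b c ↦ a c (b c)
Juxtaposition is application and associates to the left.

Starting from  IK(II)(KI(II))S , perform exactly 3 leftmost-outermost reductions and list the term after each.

  start: IK(II)(KI(II))S
  →1  K(II)(KI(II))S
  →2  IIS
  →3  IS

Answer: after 3 steps: IS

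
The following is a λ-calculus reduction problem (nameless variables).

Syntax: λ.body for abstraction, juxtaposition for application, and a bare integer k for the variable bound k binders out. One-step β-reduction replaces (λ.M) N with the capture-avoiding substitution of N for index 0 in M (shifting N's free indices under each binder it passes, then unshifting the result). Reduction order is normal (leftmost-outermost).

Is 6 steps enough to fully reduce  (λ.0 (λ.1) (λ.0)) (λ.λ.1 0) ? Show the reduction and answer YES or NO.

Answer: YES — reaches normal form λ.λ.1 0 in 4 ≤ 6 steps

Derivation:
  start: (λ.0 (λ.1) (λ.0)) (λ.λ.1 0)
  →1  (λ.λ.1 0) (λ.λ.λ.1 0) (λ.0)
  →2  (λ.(λ.λ.λ.1 0) 0) (λ.0)
  →3  (λ.λ.λ.1 0) (λ.0)
  →4  λ.λ.1 0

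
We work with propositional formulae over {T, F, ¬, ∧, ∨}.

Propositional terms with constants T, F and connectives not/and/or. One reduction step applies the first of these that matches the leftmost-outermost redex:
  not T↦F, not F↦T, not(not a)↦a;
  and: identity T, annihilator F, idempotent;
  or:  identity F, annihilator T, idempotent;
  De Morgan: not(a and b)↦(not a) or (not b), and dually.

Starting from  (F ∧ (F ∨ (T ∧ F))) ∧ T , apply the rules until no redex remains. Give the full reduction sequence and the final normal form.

  start: (F ∧ (F ∨ (T ∧ F))) ∧ T
  step 1: F ∧ (F ∨ (T ∧ F))
  step 2: F

Answer: normal form = F  (in 2 steps)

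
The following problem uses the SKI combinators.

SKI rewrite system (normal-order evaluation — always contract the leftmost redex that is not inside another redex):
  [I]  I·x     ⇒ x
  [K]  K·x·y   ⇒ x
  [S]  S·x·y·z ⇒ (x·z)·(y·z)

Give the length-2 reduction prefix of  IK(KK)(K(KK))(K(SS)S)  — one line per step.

Answer: after 2 steps: KK(K(SS)S)

Derivation:
  start: IK(KK)(K(KK))(K(SS)S)
  step 1: K(KK)(K(KK))(K(SS)S)
  step 2: KK(K(SS)S)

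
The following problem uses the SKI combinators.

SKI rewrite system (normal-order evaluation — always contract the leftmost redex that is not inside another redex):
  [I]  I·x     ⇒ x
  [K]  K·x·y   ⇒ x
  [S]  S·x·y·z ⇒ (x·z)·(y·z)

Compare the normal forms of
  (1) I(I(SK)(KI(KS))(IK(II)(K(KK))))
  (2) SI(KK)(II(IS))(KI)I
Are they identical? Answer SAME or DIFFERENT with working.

Term A:
  start: I(I(SK)(KI(KS))(IK(II)(K(KK))))
  [1] I(SK)(KI(KS))(IK(II)(K(KK)))
  [2] SK(KI(KS))(IK(II)(K(KK)))
  [3] K(IK(II)(K(KK)))(KI(KS)(IK(II)(K(KK))))
  [4] IK(II)(K(KK))
  [5] K(II)(K(KK))
  [6] II
  [7] I

Term B:
  start: SI(KK)(II(IS))(KI)I
  [1] I(II(IS))(KK(II(IS)))(KI)I
  [2] II(IS)(KK(II(IS)))(KI)I
  [3] I(IS)(KK(II(IS)))(KI)I
  [4] IS(KK(II(IS)))(KI)I
  [5] S(KK(II(IS)))(KI)I
  [6] KK(II(IS))I(KII)
  [7] KI(KII)
  [8] I

Answer: SAME — A ⇓ I, B ⇓ I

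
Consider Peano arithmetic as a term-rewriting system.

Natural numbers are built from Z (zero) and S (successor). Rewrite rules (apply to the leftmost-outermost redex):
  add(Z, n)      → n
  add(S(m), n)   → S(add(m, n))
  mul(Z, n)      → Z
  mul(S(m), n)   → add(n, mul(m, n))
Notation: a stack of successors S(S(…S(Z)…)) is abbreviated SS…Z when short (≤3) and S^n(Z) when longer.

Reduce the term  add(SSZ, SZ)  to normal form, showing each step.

  start: add(SSZ, SZ)
  [1] S(add(SZ, SZ))
  [2] S(S(add(Z, SZ)))
  [3] SSSZ

Answer: normal form = SSSZ  (in 3 steps)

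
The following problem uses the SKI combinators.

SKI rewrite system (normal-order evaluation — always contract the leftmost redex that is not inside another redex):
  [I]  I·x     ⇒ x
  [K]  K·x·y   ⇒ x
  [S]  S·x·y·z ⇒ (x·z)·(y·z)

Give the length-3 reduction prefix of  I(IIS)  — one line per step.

Answer: after 3 steps: S

Working:
  start: I(IIS)
  →1  IIS
  →2  IS
  →3  S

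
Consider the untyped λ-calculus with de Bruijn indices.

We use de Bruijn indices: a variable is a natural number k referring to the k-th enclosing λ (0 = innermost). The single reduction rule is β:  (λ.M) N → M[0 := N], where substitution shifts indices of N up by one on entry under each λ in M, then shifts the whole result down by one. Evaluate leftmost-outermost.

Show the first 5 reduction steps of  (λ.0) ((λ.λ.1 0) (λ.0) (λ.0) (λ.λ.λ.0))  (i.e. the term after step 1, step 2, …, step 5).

  start: (λ.0) ((λ.λ.1 0) (λ.0) (λ.0) (λ.λ.λ.0))
  →1  (λ.λ.1 0) (λ.0) (λ.0) (λ.λ.λ.0)
  →2  (λ.(λ.0) 0) (λ.0) (λ.λ.λ.0)
  →3  (λ.0) (λ.0) (λ.λ.λ.0)
  →4  (λ.0) (λ.λ.λ.0)
  →5  λ.λ.λ.0

Answer: after 5 steps: λ.λ.λ.0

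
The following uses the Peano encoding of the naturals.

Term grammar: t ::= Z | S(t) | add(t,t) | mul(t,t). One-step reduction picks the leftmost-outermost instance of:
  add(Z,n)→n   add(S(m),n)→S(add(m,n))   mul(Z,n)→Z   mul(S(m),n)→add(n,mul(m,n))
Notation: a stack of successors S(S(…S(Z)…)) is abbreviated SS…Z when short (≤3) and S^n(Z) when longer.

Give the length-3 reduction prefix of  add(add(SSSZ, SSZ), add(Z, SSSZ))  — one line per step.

Answer: after 3 steps: S(add(S(add(SZ, SSZ)), add(Z, SSSZ)))

Derivation:
  start: add(add(SSSZ, SSZ), add(Z, SSSZ))
  [1] add(S(add(SSZ, SSZ)), add(Z, SSSZ))
  [2] S(add(add(SSZ, SSZ), add(Z, SSSZ)))
  [3] S(add(S(add(SZ, SSZ)), add(Z, SSSZ)))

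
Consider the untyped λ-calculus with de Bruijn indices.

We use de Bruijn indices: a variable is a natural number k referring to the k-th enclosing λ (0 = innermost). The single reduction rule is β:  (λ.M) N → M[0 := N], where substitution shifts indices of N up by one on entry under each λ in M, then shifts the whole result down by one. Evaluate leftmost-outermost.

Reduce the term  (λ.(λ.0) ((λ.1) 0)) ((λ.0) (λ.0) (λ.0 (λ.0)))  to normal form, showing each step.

Answer: normal form = λ.0 (λ.0)  (in 5 steps)

Reduction:
  start: (λ.(λ.0) ((λ.1) 0)) ((λ.0) (λ.0) (λ.0 (λ.0)))
  step 1: (λ.0) ((λ.(λ.0) (λ.0) (λ.0 (λ.0))) ((λ.0) (λ.0) (λ.0 (λ.0))))
  step 2: (λ.(λ.0) (λ.0) (λ.0 (λ.0))) ((λ.0) (λ.0) (λ.0 (λ.0)))
  step 3: (λ.0) (λ.0) (λ.0 (λ.0))
  step 4: (λ.0) (λ.0 (λ.0))
  step 5: λ.0 (λ.0)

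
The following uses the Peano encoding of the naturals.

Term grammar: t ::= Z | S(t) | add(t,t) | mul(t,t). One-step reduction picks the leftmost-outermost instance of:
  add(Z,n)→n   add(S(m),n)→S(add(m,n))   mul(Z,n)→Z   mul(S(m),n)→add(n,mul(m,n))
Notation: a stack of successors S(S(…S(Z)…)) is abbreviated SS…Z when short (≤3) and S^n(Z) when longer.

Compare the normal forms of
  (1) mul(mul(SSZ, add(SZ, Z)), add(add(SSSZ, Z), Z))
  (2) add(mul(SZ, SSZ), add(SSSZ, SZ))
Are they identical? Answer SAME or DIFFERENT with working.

Answer: SAME — A ⇓ S^6(Z), B ⇓ S^6(Z)

Derivation:
Term A:
  start: mul(mul(SSZ, add(SZ, Z)), add(add(SSSZ, Z), Z))
  step 1: mul(add(add(SZ, Z), mul(SZ, add(SZ, Z))), add(add(SSSZ, Z), Z))
  step 2: mul(add(S(add(Z, Z)), mul(SZ, add(SZ, Z))), add(add(SSSZ, Z), Z))
  step 3: mul(S(add(add(Z, Z), mul(SZ, add(SZ, Z)))), add(add(SSSZ, Z), Z))
  step 4: add(add(add(SSSZ, Z), Z), mul(add(add(Z, Z), mul(SZ, add(SZ, Z))), add(add(SSSZ, Z), Z)))
  step 5: add(add(S(add(SSZ, Z)), Z), mul(add(add(Z, Z), mul(SZ, add(SZ, Z))), add(add(SSSZ, Z), Z)))
  step 6: add(S(add(add(SSZ, Z), Z)), mul(add(add(Z, Z), mul(SZ, add(SZ, Z))), add(add(SSSZ, Z), Z)))
  step 7: S(add(add(add(SSZ, Z), Z), mul(add(add(Z, Z), mul(SZ, add(SZ, Z))), add(add(SSSZ, Z), Z))))
  step 8: S(add(add(S(add(SZ, Z)), Z), mul(add(add(Z, Z), mul(SZ, add(SZ, Z))), add(add(SSSZ, Z), Z))))
  step 9: S(add(S(add(add(SZ, Z), Z)), mul(add(add(Z, Z), mul(SZ, add(SZ, Z))), add(add(SSSZ, Z), Z))))
  step 10: S(S(add(add(add(SZ, Z), Z), mul(add(add(Z, Z), mul(SZ, add(SZ, Z))), add(add(SSSZ, Z), Z)))))
  step 11: S(S(add(add(S(add(Z, Z)), Z), mul(add(add(Z, Z), mul(SZ, add(SZ, Z))), add(add(SSSZ, Z), Z)))))
  step 12: S(S(add(S(add(add(Z, Z), Z)), mul(add(add(Z, Z), mul(SZ, add(SZ, Z))), add(add(SSSZ, Z), Z)))))
  step 13: S(S(S(add(add(add(Z, Z), Z), mul(add(add(Z, Z), mul(SZ, add(SZ, Z))), add(add(SSSZ, Z), Z))))))
  step 14: S(S(S(add(add(Z, Z), mul(add(add(Z, Z), mul(SZ, add(SZ, Z))), add(add(SSSZ, Z), Z))))))
  step 15: S(S(S(add(Z, mul(add(add(Z, Z), mul(SZ, add(SZ, Z))), add(add(SSSZ, Z), Z))))))
  step 16: S(S(S(mul(add(add(Z, Z), mul(SZ, add(SZ, Z))), add(add(SSSZ, Z), Z)))))
  step 17: S(S(S(mul(add(Z, mul(SZ, add(SZ, Z))), add(add(SSSZ, Z), Z)))))
  step 18: S(S(S(mul(mul(SZ, add(SZ, Z)), add(add(SSSZ, Z), Z)))))
  step 19: S(S(S(mul(add(add(SZ, Z), mul(Z, add(SZ, Z))), add(add(SSSZ, Z), Z)))))
  step 20: S(S(S(mul(add(S(add(Z, Z)), mul(Z, add(SZ, Z))), add(add(SSSZ, Z), Z)))))
  step 21: S(S(S(mul(S(add(add(Z, Z), mul(Z, add(SZ, Z)))), add(add(SSSZ, Z), Z)))))
  step 22: S(S(S(add(add(add(SSSZ, Z), Z), mul(add(add(Z, Z), mul(Z, add(SZ, Z))), add(add(SSSZ, Z), Z))))))
  step 23: S(S(S(add(add(S(add(SSZ, Z)), Z), mul(add(add(Z, Z), mul(Z, add(SZ, Z))), add(add(SSSZ, Z), Z))))))
  step 24: S(S(S(add(S(add(add(SSZ, Z), Z)), mul(add(add(Z, Z), mul(Z, add(SZ, Z))), add(add(SSSZ, Z), Z))))))
  step 25: S(S(S(S(add(add(add(SSZ, Z), Z), mul(add(add(Z, Z), mul(Z, add(SZ, Z))), add(add(SSSZ, Z), Z)))))))
  step 26: S(S(S(S(add(add(S(add(SZ, Z)), Z), mul(add(add(Z, Z), mul(Z, add(SZ, Z))), add(add(SSSZ, Z), Z)))))))
  step 27: S(S(S(S(add(S(add(add(SZ, Z), Z)), mul(add(add(Z, Z), mul(Z, add(SZ, Z))), add(add(SSSZ, Z), Z)))))))
  step 28: S(S(S(S(S(add(add(add(SZ, Z), Z), mul(add(add(Z, Z), mul(Z, add(SZ, Z))), add(add(SSSZ, Z), Z))))))))
  step 29: S(S(S(S(S(add(add(S(add(Z, Z)), Z), mul(add(add(Z, Z), mul(Z, add(SZ, Z))), add(add(SSSZ, Z), Z))))))))
  step 30: S(S(S(S(S(add(S(add(add(Z, Z), Z)), mul(add(add(Z, Z), mul(Z, add(SZ, Z))), add(add(SSSZ, Z), Z))))))))
  step 31: S(S(S(S(S(S(add(add(add(Z, Z), Z), mul(add(add(Z, Z), mul(Z, add(SZ, Z))), add(add(SSSZ, Z), Z)))))))))
  step 32: S(S(S(S(S(S(add(add(Z, Z), mul(add(add(Z, Z), mul(Z, add(SZ, Z))), add(add(SSSZ, Z), Z)))))))))
  step 33: S(S(S(S(S(S(add(Z, mul(add(add(Z, Z), mul(Z, add(SZ, Z))), add(add(SSSZ, Z), Z)))))))))
  step 34: S(S(S(S(S(S(mul(add(add(Z, Z), mul(Z, add(SZ, Z))), add(add(SSSZ, Z), Z))))))))
  step 35: S(S(S(S(S(S(mul(add(Z, mul(Z, add(SZ, Z))), add(add(SSSZ, Z), Z))))))))
  step 36: S(S(S(S(S(S(mul(mul(Z, add(SZ, Z)), add(add(SSSZ, Z), Z))))))))
  step 37: S(S(S(S(S(S(mul(Z, add(add(SSSZ, Z), Z))))))))
  step 38: S^6(Z)

Term B:
  start: add(mul(SZ, SSZ), add(SSSZ, SZ))
  step 1: add(add(SSZ, mul(Z, SSZ)), add(SSSZ, SZ))
  step 2: add(S(add(SZ, mul(Z, SSZ))), add(SSSZ, SZ))
  step 3: S(add(add(SZ, mul(Z, SSZ)), add(SSSZ, SZ)))
  step 4: S(add(S(add(Z, mul(Z, SSZ))), add(SSSZ, SZ)))
  step 5: S(S(add(add(Z, mul(Z, SSZ)), add(SSSZ, SZ))))
  step 6: S(S(add(mul(Z, SSZ), add(SSSZ, SZ))))
  step 7: S(S(add(Z, add(SSSZ, SZ))))
  step 8: S(S(add(SSSZ, SZ)))
  step 9: S(S(S(add(SSZ, SZ))))
  step 10: S(S(S(S(add(SZ, SZ)))))
  step 11: S(S(S(S(S(add(Z, SZ))))))
  step 12: S^6(Z)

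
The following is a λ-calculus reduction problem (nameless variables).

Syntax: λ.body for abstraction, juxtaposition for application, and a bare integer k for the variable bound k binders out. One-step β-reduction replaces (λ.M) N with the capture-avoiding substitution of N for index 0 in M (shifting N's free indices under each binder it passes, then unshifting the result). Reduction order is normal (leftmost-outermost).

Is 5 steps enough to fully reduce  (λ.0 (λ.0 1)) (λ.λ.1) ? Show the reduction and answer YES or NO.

Answer: YES — reaches normal form λ.λ.0 (λ.λ.1) in 2 ≤ 5 steps

Working:
  start: (λ.0 (λ.0 1)) (λ.λ.1)
  step 1: (λ.λ.1) (λ.0 (λ.λ.1))
  step 2: λ.λ.0 (λ.λ.1)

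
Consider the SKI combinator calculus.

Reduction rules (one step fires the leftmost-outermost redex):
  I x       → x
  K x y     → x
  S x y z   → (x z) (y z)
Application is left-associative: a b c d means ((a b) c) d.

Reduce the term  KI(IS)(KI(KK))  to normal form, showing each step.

  start: KI(IS)(KI(KK))
  →1  I(KI(KK))
  →2  KI(KK)
  →3  I

Answer: normal form = I  (in 3 steps)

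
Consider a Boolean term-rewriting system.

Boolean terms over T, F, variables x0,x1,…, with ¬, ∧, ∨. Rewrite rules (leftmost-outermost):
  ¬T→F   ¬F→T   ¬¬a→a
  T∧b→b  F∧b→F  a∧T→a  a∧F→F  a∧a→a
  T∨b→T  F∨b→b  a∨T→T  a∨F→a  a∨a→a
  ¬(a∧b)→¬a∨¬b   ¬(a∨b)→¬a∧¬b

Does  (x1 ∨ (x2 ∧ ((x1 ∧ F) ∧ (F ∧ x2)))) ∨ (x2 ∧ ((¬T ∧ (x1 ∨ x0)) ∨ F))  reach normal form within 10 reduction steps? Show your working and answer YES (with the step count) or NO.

  start: (x1 ∨ (x2 ∧ ((x1 ∧ F) ∧ (F ∧ x2)))) ∨ (x2 ∧ ((¬T ∧ (x1 ∨ x0)) ∨ F))
  step 1: (x1 ∨ (x2 ∧ (F ∧ (F ∧ x2)))) ∨ (x2 ∧ ((¬T ∧ (x1 ∨ x0)) ∨ F))
  step 2: (x1 ∨ (x2 ∧ F)) ∨ (x2 ∧ ((¬T ∧ (x1 ∨ x0)) ∨ F))
  step 3: (x1 ∨ F) ∨ (x2 ∧ ((¬T ∧ (x1 ∨ x0)) ∨ F))
  step 4: x1 ∨ (x2 ∧ ((¬T ∧ (x1 ∨ x0)) ∨ F))
  step 5: x1 ∨ (x2 ∧ (¬T ∧ (x1 ∨ x0)))
  step 6: x1 ∨ (x2 ∧ (F ∧ (x1 ∨ x0)))
  step 7: x1 ∨ (x2 ∧ F)
  step 8: x1 ∨ F
  step 9: x1

Answer: YES — reaches normal form x1 in 9 ≤ 10 steps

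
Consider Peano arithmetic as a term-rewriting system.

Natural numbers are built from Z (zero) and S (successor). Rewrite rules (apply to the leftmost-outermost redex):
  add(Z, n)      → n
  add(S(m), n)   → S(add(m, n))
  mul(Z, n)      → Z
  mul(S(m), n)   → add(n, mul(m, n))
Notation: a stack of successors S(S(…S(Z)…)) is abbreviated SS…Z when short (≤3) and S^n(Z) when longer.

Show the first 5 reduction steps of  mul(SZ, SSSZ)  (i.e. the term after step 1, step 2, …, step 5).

  start: mul(SZ, SSSZ)
  →1  add(SSSZ, mul(Z, SSSZ))
  →2  S(add(SSZ, mul(Z, SSSZ)))
  →3  S(S(add(SZ, mul(Z, SSSZ))))
  →4  S(S(S(add(Z, mul(Z, SSSZ)))))
  →5  S(S(S(mul(Z, SSSZ))))

Answer: after 5 steps: S(S(S(mul(Z, SSSZ))))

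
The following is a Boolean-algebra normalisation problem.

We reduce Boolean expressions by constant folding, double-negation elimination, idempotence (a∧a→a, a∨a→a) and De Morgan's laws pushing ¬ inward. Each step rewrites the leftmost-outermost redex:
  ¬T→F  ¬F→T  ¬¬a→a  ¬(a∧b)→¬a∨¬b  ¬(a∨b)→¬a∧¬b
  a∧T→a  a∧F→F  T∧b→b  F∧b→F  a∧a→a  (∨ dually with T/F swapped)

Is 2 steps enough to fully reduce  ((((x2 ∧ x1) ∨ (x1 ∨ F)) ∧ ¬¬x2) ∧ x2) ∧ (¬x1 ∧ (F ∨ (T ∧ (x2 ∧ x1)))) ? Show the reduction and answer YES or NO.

  start: ((((x2 ∧ x1) ∨ (x1 ∨ F)) ∧ ¬¬x2) ∧ x2) ∧ (¬x1 ∧ (F ∨ (T ∧ (x2 ∧ x1))))
  step 1: ((((x2 ∧ x1) ∨ x1) ∧ ¬¬x2) ∧ x2) ∧ (¬x1 ∧ (F ∨ (T ∧ (x2 ∧ x1))))
  step 2: ((((x2 ∧ x1) ∨ x1) ∧ x2) ∧ x2) ∧ (¬x1 ∧ (F ∨ (T ∧ (x2 ∧ x1))))

Answer: NO — after 2 steps the term is ((((x2 ∧ x1) ∨ x1) ∧ x2) ∧ x2) ∧ (¬x1 ∧ (F ∨ (T ∧ (x2 ∧ x1)))), not yet normal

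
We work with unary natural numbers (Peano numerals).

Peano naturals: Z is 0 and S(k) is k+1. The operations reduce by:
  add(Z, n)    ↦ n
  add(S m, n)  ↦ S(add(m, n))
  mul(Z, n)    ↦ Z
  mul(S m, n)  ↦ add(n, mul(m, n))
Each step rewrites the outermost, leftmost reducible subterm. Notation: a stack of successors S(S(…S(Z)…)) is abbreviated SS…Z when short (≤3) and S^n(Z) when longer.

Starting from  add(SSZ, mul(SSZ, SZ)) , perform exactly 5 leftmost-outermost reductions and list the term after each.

Answer: after 5 steps: S(S(S(add(Z, mul(SZ, SZ)))))

Derivation:
  start: add(SSZ, mul(SSZ, SZ))
  →1  S(add(SZ, mul(SSZ, SZ)))
  →2  S(S(add(Z, mul(SSZ, SZ))))
  →3  S(S(mul(SSZ, SZ)))
  →4  S(S(add(SZ, mul(SZ, SZ))))
  →5  S(S(S(add(Z, mul(SZ, SZ)))))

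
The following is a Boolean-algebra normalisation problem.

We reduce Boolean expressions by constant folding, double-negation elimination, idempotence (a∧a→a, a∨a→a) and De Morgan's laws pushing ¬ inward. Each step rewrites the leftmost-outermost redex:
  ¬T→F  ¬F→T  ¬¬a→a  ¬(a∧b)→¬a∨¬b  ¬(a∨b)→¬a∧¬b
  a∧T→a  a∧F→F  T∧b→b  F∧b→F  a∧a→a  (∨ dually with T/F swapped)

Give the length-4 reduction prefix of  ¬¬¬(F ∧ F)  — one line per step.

  start: ¬¬¬(F ∧ F)
  step 1: ¬(F ∧ F)
  step 2: ¬F ∨ ¬F
  step 3: ¬F
  step 4: T

Answer: after 4 steps: T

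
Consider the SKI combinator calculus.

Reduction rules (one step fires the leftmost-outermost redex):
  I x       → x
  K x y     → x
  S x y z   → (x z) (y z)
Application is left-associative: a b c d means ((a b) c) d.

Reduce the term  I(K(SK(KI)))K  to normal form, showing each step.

  start: I(K(SK(KI)))K
  →1  K(SK(KI))K
  →2  SK(KI)

Answer: normal form = SK(KI)  (in 2 steps)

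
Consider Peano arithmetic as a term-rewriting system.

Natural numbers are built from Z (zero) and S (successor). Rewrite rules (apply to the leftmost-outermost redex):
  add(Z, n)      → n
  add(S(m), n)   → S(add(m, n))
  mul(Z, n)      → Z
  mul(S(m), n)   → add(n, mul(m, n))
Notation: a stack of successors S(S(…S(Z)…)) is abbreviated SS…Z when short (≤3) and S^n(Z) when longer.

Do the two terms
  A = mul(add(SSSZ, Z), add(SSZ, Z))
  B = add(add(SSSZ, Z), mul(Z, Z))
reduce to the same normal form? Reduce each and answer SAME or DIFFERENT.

Term A:
  start: mul(add(SSSZ, Z), add(SSZ, Z))
  step 1: mul(S(add(SSZ, Z)), add(SSZ, Z))
  step 2: add(add(SSZ, Z), mul(add(SSZ, Z), add(SSZ, Z)))
  step 3: add(S(add(SZ, Z)), mul(add(SSZ, Z), add(SSZ, Z)))
  step 4: S(add(add(SZ, Z), mul(add(SSZ, Z), add(SSZ, Z))))
  step 5: S(add(S(add(Z, Z)), mul(add(SSZ, Z), add(SSZ, Z))))
  step 6: S(S(add(add(Z, Z), mul(add(SSZ, Z), add(SSZ, Z)))))
  step 7: S(S(add(Z, mul(add(SSZ, Z), add(SSZ, Z)))))
  step 8: S(S(mul(add(SSZ, Z), add(SSZ, Z))))
  step 9: S(S(mul(S(add(SZ, Z)), add(SSZ, Z))))
  step 10: S(S(add(add(SSZ, Z), mul(add(SZ, Z), add(SSZ, Z)))))
  step 11: S(S(add(S(add(SZ, Z)), mul(add(SZ, Z), add(SSZ, Z)))))
  step 12: S(S(S(add(add(SZ, Z), mul(add(SZ, Z), add(SSZ, Z))))))
  step 13: S(S(S(add(S(add(Z, Z)), mul(add(SZ, Z), add(SSZ, Z))))))
  step 14: S(S(S(S(add(add(Z, Z), mul(add(SZ, Z), add(SSZ, Z)))))))
  step 15: S(S(S(S(add(Z, mul(add(SZ, Z), add(SSZ, Z)))))))
  step 16: S(S(S(S(mul(add(SZ, Z), add(SSZ, Z))))))
  step 17: S(S(S(S(mul(S(add(Z, Z)), add(SSZ, Z))))))
  step 18: S(S(S(S(add(add(SSZ, Z), mul(add(Z, Z), add(SSZ, Z)))))))
  step 19: S(S(S(S(add(S(add(SZ, Z)), mul(add(Z, Z), add(SSZ, Z)))))))
  step 20: S(S(S(S(S(add(add(SZ, Z), mul(add(Z, Z), add(SSZ, Z))))))))
  step 21: S(S(S(S(S(add(S(add(Z, Z)), mul(add(Z, Z), add(SSZ, Z))))))))
  step 22: S(S(S(S(S(S(add(add(Z, Z), mul(add(Z, Z), add(SSZ, Z)))))))))
  step 23: S(S(S(S(S(S(add(Z, mul(add(Z, Z), add(SSZ, Z)))))))))
  step 24: S(S(S(S(S(S(mul(add(Z, Z), add(SSZ, Z))))))))
  step 25: S(S(S(S(S(S(mul(Z, add(SSZ, Z))))))))
  step 26: S^6(Z)

Term B:
  start: add(add(SSSZ, Z), mul(Z, Z))
  step 1: add(S(add(SSZ, Z)), mul(Z, Z))
  step 2: S(add(add(SSZ, Z), mul(Z, Z)))
  step 3: S(add(S(add(SZ, Z)), mul(Z, Z)))
  step 4: S(S(add(add(SZ, Z), mul(Z, Z))))
  step 5: S(S(add(S(add(Z, Z)), mul(Z, Z))))
  step 6: S(S(S(add(add(Z, Z), mul(Z, Z)))))
  step 7: S(S(S(add(Z, mul(Z, Z)))))
  step 8: S(S(S(mul(Z, Z))))
  step 9: SSSZ

Answer: DIFFERENT — A ⇓ S^6(Z), B ⇓ SSSZ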